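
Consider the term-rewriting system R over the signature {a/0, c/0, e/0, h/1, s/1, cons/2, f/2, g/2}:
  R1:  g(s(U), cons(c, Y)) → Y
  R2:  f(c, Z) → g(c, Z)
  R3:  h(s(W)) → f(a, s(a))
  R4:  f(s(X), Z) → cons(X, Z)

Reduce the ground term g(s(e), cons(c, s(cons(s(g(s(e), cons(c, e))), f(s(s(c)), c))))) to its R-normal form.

s(cons(s(e), cons(s(c), c)))

1. g(s(e), cons(c, s(cons(s(g(s(e), cons(c, e))), f(s(s(c)), c)))))  →  s(cons(s(g(s(e), cons(c, e))), f(s(s(c)), c)))   [R1 at ε]
2. s(cons(s(g(s(e), cons(c, e))), f(s(s(c)), c)))  →  s(cons(s(e), f(s(s(c)), c)))   [R1 at 1.1.1]
3. s(cons(s(e), f(s(s(c)), c)))  →  s(cons(s(e), cons(s(c), c)))   [R4 at 1.2]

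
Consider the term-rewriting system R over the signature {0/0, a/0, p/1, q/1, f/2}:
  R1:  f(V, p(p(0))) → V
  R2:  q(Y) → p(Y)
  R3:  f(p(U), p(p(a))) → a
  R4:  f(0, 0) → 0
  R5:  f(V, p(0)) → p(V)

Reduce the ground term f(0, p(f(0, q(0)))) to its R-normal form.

0

1. f(0, p(f(0, q(0))))  →  f(0, p(f(0, p(0))))   [R2 at 2.1.2]
2. f(0, p(f(0, p(0))))  →  f(0, p(p(0)))   [R5 at 2.1]
3. f(0, p(p(0)))  →  0   [R1 at ε]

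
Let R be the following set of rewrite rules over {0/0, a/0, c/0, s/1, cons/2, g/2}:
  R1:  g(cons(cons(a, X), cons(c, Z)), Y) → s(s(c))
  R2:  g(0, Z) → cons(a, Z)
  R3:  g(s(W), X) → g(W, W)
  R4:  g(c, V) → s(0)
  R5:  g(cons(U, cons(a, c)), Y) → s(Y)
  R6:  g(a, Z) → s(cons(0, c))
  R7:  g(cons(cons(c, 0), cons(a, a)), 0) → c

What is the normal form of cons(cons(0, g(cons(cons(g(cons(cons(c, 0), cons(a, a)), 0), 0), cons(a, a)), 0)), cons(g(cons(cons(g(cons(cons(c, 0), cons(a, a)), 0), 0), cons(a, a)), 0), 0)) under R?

cons(cons(0, c), cons(c, 0))

1. cons(cons(0, g(cons(cons(g(cons(cons(c, 0), cons(a, a)), 0), 0), cons(a, a)), 0)), cons(g(cons(cons(g(cons(cons(c, 0), cons(a, a)), 0), 0), cons(a, a)), 0), 0))  →  cons(cons(0, g(cons(cons(c, 0), cons(a, a)), 0)), cons(g(cons(cons(g(cons(cons(c, 0), cons(a, a)), 0), 0), cons(a, a)), 0), 0))   [R7 at 1.2.1.1.1]
2. cons(cons(0, g(cons(cons(c, 0), cons(a, a)), 0)), cons(g(cons(cons(g(cons(cons(c, 0), cons(a, a)), 0), 0), cons(a, a)), 0), 0))  →  cons(cons(0, c), cons(g(cons(cons(g(cons(cons(c, 0), cons(a, a)), 0), 0), cons(a, a)), 0), 0))   [R7 at 1.2]
3. cons(cons(0, c), cons(g(cons(cons(g(cons(cons(c, 0), cons(a, a)), 0), 0), cons(a, a)), 0), 0))  →  cons(cons(0, c), cons(g(cons(cons(c, 0), cons(a, a)), 0), 0))   [R7 at 2.1.1.1.1]
4. cons(cons(0, c), cons(g(cons(cons(c, 0), cons(a, a)), 0), 0))  →  cons(cons(0, c), cons(c, 0))   [R7 at 2.1]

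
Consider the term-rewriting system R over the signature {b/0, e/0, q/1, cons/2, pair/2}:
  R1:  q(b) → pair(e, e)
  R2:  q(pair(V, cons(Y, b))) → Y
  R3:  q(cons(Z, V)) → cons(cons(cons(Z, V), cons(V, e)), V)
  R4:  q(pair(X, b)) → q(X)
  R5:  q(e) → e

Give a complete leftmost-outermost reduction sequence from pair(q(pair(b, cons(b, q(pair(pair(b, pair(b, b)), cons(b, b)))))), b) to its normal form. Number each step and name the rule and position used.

pair(b, b)

1. pair(q(pair(b, cons(b, q(pair(pair(b, pair(b, b)), cons(b, b)))))), b)  →  pair(q(pair(b, cons(b, b))), b)   [R2 at 1.1.2.2]
2. pair(q(pair(b, cons(b, b))), b)  →  pair(b, b)   [R2 at 1]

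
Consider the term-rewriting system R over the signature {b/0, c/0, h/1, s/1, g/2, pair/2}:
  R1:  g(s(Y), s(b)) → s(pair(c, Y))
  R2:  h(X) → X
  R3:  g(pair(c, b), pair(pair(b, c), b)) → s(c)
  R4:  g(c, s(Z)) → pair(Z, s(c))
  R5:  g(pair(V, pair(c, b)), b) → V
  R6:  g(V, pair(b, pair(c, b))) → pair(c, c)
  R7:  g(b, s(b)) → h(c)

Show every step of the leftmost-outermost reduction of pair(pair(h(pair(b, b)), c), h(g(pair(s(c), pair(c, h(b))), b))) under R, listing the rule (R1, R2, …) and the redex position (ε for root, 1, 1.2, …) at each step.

pair(pair(pair(b, b), c), s(c))

1. pair(pair(h(pair(b, b)), c), h(g(pair(s(c), pair(c, h(b))), b)))  →  pair(pair(pair(b, b), c), h(g(pair(s(c), pair(c, h(b))), b)))   [R2 at 1.1]
2. pair(pair(pair(b, b), c), h(g(pair(s(c), pair(c, h(b))), b)))  →  pair(pair(pair(b, b), c), g(pair(s(c), pair(c, h(b))), b))   [R2 at 2]
3. pair(pair(pair(b, b), c), g(pair(s(c), pair(c, h(b))), b))  →  pair(pair(pair(b, b), c), g(pair(s(c), pair(c, b)), b))   [R2 at 2.1.2.2]
4. pair(pair(pair(b, b), c), g(pair(s(c), pair(c, b)), b))  →  pair(pair(pair(b, b), c), s(c))   [R5 at 2]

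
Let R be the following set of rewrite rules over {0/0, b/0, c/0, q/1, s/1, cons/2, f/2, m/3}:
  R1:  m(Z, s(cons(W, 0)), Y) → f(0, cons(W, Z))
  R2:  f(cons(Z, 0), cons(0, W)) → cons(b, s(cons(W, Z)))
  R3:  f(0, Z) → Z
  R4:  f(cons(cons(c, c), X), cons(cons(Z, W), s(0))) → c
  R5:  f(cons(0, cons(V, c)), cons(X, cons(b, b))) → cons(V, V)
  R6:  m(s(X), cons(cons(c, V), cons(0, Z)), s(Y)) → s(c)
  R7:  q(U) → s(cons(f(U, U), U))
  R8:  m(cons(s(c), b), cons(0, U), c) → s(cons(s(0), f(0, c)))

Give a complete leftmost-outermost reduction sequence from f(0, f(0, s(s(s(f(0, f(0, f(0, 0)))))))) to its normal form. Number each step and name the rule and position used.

1. f(0, f(0, s(s(s(f(0, f(0, f(0, 0))))))))  →  f(0, s(s(s(f(0, f(0, f(0, 0)))))))   [R3 at ε]
2. f(0, s(s(s(f(0, f(0, f(0, 0)))))))  →  s(s(s(f(0, f(0, f(0, 0))))))   [R3 at ε]
3. s(s(s(f(0, f(0, f(0, 0))))))  →  s(s(s(f(0, f(0, 0)))))   [R3 at 1.1.1]
4. s(s(s(f(0, f(0, 0)))))  →  s(s(s(f(0, 0))))   [R3 at 1.1.1]
5. s(s(s(f(0, 0))))  →  s(s(s(0)))   [R3 at 1.1.1]

s(s(s(0)))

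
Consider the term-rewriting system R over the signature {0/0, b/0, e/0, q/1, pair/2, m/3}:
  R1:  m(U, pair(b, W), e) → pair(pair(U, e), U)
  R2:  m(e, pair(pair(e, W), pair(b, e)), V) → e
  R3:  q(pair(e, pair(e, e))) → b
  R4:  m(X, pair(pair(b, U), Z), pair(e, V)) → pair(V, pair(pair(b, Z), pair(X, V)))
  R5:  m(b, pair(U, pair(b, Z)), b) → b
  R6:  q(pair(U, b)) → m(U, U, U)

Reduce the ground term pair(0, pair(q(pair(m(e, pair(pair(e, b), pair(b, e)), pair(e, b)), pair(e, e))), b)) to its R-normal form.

1. pair(0, pair(q(pair(m(e, pair(pair(e, b), pair(b, e)), pair(e, b)), pair(e, e))), b))  →  pair(0, pair(q(pair(e, pair(e, e))), b))   [R2 at 2.1.1.1]
2. pair(0, pair(q(pair(e, pair(e, e))), b))  →  pair(0, pair(b, b))   [R3 at 2.1]

pair(0, pair(b, b))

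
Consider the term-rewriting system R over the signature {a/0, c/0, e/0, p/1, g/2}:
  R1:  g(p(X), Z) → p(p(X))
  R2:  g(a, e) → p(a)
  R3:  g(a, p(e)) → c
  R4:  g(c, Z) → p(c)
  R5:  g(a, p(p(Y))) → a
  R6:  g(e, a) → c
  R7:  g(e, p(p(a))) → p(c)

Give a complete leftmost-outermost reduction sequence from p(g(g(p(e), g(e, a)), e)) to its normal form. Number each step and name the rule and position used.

p(p(p(p(e))))

1. p(g(g(p(e), g(e, a)), e))  →  p(g(p(p(e)), e))   [R1 at 1.1]
2. p(g(p(p(e)), e))  →  p(p(p(p(e))))   [R1 at 1]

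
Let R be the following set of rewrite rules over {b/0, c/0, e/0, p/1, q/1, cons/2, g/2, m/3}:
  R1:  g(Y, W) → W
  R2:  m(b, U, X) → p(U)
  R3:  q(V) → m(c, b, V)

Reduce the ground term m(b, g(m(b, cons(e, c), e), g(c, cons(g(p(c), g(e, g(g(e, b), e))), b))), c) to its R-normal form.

1. m(b, g(m(b, cons(e, c), e), g(c, cons(g(p(c), g(e, g(g(e, b), e))), b))), c)  →  p(g(m(b, cons(e, c), e), g(c, cons(g(p(c), g(e, g(g(e, b), e))), b))))   [R2 at ε]
2. p(g(m(b, cons(e, c), e), g(c, cons(g(p(c), g(e, g(g(e, b), e))), b))))  →  p(g(c, cons(g(p(c), g(e, g(g(e, b), e))), b)))   [R1 at 1]
3. p(g(c, cons(g(p(c), g(e, g(g(e, b), e))), b)))  →  p(cons(g(p(c), g(e, g(g(e, b), e))), b))   [R1 at 1]
4. p(cons(g(p(c), g(e, g(g(e, b), e))), b))  →  p(cons(g(e, g(g(e, b), e)), b))   [R1 at 1.1]
5. p(cons(g(e, g(g(e, b), e)), b))  →  p(cons(g(g(e, b), e), b))   [R1 at 1.1]
6. p(cons(g(g(e, b), e), b))  →  p(cons(e, b))   [R1 at 1.1]

p(cons(e, b))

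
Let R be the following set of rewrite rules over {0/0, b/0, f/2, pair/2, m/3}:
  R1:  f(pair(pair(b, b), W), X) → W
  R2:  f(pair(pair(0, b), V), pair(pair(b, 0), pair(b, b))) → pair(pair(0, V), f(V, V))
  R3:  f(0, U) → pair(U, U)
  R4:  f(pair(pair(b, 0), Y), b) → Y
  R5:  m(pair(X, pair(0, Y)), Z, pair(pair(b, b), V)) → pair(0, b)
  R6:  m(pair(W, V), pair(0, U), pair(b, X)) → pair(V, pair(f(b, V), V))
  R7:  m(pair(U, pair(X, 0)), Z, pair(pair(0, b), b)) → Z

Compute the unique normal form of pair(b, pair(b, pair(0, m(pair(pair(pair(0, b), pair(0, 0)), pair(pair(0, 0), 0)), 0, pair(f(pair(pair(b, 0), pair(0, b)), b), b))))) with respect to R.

1. pair(b, pair(b, pair(0, m(pair(pair(pair(0, b), pair(0, 0)), pair(pair(0, 0), 0)), 0, pair(f(pair(pair(b, 0), pair(0, b)), b), b)))))  →  pair(b, pair(b, pair(0, m(pair(pair(pair(0, b), pair(0, 0)), pair(pair(0, 0), 0)), 0, pair(pair(0, b), b)))))   [R4 at 2.2.2.3.1]
2. pair(b, pair(b, pair(0, m(pair(pair(pair(0, b), pair(0, 0)), pair(pair(0, 0), 0)), 0, pair(pair(0, b), b)))))  →  pair(b, pair(b, pair(0, 0)))   [R7 at 2.2.2]

pair(b, pair(b, pair(0, 0)))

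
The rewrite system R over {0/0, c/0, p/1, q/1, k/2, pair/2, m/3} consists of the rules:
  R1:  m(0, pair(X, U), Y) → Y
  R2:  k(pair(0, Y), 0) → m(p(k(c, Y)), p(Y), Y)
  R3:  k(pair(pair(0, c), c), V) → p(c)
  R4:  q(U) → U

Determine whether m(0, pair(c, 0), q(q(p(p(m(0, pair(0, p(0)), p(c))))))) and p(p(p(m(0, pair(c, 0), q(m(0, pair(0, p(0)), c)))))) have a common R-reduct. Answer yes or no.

Reduce t₁ = m(0, pair(c, 0), q(q(p(p(m(0, pair(0, p(0)), p(c))))))):
1. m(0, pair(c, 0), q(q(p(p(m(0, pair(0, p(0)), p(c)))))))  →  q(q(p(p(m(0, pair(0, p(0)), p(c))))))   [R1 at ε]
2. q(q(p(p(m(0, pair(0, p(0)), p(c))))))  →  q(p(p(m(0, pair(0, p(0)), p(c)))))   [R4 at ε]
3. q(p(p(m(0, pair(0, p(0)), p(c)))))  →  p(p(m(0, pair(0, p(0)), p(c))))   [R4 at ε]
4. p(p(m(0, pair(0, p(0)), p(c))))  →  p(p(p(c)))   [R1 at 1.1]

Reduce t₂ = p(p(p(m(0, pair(c, 0), q(m(0, pair(0, p(0)), c)))))):
1. p(p(p(m(0, pair(c, 0), q(m(0, pair(0, p(0)), c))))))  →  p(p(p(q(m(0, pair(0, p(0)), c)))))   [R1 at 1.1.1]
2. p(p(p(q(m(0, pair(0, p(0)), c)))))  →  p(p(p(m(0, pair(0, p(0)), c))))   [R4 at 1.1.1]
3. p(p(p(m(0, pair(0, p(0)), c))))  →  p(p(p(c)))   [R1 at 1.1.1]

yes — NF(t₁) = p(p(p(c))), NF(t₂) = p(p(p(c)))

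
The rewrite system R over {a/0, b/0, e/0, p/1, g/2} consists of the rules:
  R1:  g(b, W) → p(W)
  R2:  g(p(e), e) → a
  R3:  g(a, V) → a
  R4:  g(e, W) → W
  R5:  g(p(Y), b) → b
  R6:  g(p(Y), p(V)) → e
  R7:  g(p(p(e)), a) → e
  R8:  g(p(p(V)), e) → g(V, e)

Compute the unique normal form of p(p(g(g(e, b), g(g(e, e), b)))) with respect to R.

1. p(p(g(g(e, b), g(g(e, e), b))))  →  p(p(g(b, g(g(e, e), b))))   [R4 at 1.1.1]
2. p(p(g(b, g(g(e, e), b))))  →  p(p(p(g(g(e, e), b))))   [R1 at 1.1]
3. p(p(p(g(g(e, e), b))))  →  p(p(p(g(e, b))))   [R4 at 1.1.1.1]
4. p(p(p(g(e, b))))  →  p(p(p(b)))   [R4 at 1.1.1]

p(p(p(b)))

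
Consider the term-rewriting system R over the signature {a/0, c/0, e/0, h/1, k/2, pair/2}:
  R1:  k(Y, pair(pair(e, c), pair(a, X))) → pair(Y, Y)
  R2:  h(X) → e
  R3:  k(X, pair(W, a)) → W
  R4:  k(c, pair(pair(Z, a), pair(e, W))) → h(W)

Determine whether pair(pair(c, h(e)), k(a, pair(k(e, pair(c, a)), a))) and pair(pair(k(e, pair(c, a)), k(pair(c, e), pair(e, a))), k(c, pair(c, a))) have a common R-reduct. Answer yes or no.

Reduce t₁ = pair(pair(c, h(e)), k(a, pair(k(e, pair(c, a)), a))):
1. pair(pair(c, h(e)), k(a, pair(k(e, pair(c, a)), a)))  →  pair(pair(c, e), k(a, pair(k(e, pair(c, a)), a)))   [R2 at 1.2]
2. pair(pair(c, e), k(a, pair(k(e, pair(c, a)), a)))  →  pair(pair(c, e), k(e, pair(c, a)))   [R3 at 2]
3. pair(pair(c, e), k(e, pair(c, a)))  →  pair(pair(c, e), c)   [R3 at 2]

Reduce t₂ = pair(pair(k(e, pair(c, a)), k(pair(c, e), pair(e, a))), k(c, pair(c, a))):
1. pair(pair(k(e, pair(c, a)), k(pair(c, e), pair(e, a))), k(c, pair(c, a)))  →  pair(pair(c, k(pair(c, e), pair(e, a))), k(c, pair(c, a)))   [R3 at 1.1]
2. pair(pair(c, k(pair(c, e), pair(e, a))), k(c, pair(c, a)))  →  pair(pair(c, e), k(c, pair(c, a)))   [R3 at 1.2]
3. pair(pair(c, e), k(c, pair(c, a)))  →  pair(pair(c, e), c)   [R3 at 2]

yes — NF(t₁) = pair(pair(c, e), c), NF(t₂) = pair(pair(c, e), c)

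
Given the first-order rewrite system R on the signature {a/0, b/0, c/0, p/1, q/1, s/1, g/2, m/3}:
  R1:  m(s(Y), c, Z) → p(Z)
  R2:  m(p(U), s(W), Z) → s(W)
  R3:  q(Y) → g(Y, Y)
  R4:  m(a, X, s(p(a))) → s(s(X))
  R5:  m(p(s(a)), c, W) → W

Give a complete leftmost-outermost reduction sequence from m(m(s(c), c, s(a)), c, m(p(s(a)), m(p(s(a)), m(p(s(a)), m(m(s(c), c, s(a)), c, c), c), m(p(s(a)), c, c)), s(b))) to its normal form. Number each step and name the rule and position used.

s(b)

1. m(m(s(c), c, s(a)), c, m(p(s(a)), m(p(s(a)), m(p(s(a)), m(m(s(c), c, s(a)), c, c), c), m(p(s(a)), c, c)), s(b)))  →  m(p(s(a)), c, m(p(s(a)), m(p(s(a)), m(p(s(a)), m(m(s(c), c, s(a)), c, c), c), m(p(s(a)), c, c)), s(b)))   [R1 at 1]
2. m(p(s(a)), c, m(p(s(a)), m(p(s(a)), m(p(s(a)), m(m(s(c), c, s(a)), c, c), c), m(p(s(a)), c, c)), s(b)))  →  m(p(s(a)), m(p(s(a)), m(p(s(a)), m(m(s(c), c, s(a)), c, c), c), m(p(s(a)), c, c)), s(b))   [R5 at ε]
3. m(p(s(a)), m(p(s(a)), m(p(s(a)), m(m(s(c), c, s(a)), c, c), c), m(p(s(a)), c, c)), s(b))  →  m(p(s(a)), m(p(s(a)), m(p(s(a)), m(p(s(a)), c, c), c), m(p(s(a)), c, c)), s(b))   [R1 at 2.2.2.1]
4. m(p(s(a)), m(p(s(a)), m(p(s(a)), m(p(s(a)), c, c), c), m(p(s(a)), c, c)), s(b))  →  m(p(s(a)), m(p(s(a)), m(p(s(a)), c, c), m(p(s(a)), c, c)), s(b))   [R5 at 2.2.2]
5. m(p(s(a)), m(p(s(a)), m(p(s(a)), c, c), m(p(s(a)), c, c)), s(b))  →  m(p(s(a)), m(p(s(a)), c, m(p(s(a)), c, c)), s(b))   [R5 at 2.2]
6. m(p(s(a)), m(p(s(a)), c, m(p(s(a)), c, c)), s(b))  →  m(p(s(a)), m(p(s(a)), c, c), s(b))   [R5 at 2]
7. m(p(s(a)), m(p(s(a)), c, c), s(b))  →  m(p(s(a)), c, s(b))   [R5 at 2]
8. m(p(s(a)), c, s(b))  →  s(b)   [R5 at ε]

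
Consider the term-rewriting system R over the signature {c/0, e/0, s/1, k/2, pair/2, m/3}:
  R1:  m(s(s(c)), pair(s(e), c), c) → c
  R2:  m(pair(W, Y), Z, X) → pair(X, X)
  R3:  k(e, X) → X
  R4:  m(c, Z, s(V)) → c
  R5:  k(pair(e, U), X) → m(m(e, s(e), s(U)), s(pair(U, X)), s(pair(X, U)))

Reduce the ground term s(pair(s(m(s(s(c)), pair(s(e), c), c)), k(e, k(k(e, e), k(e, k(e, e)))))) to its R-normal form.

1. s(pair(s(m(s(s(c)), pair(s(e), c), c)), k(e, k(k(e, e), k(e, k(e, e))))))  →  s(pair(s(c), k(e, k(k(e, e), k(e, k(e, e))))))   [R1 at 1.1.1]
2. s(pair(s(c), k(e, k(k(e, e), k(e, k(e, e))))))  →  s(pair(s(c), k(k(e, e), k(e, k(e, e)))))   [R3 at 1.2]
3. s(pair(s(c), k(k(e, e), k(e, k(e, e)))))  →  s(pair(s(c), k(e, k(e, k(e, e)))))   [R3 at 1.2.1]
4. s(pair(s(c), k(e, k(e, k(e, e)))))  →  s(pair(s(c), k(e, k(e, e))))   [R3 at 1.2]
5. s(pair(s(c), k(e, k(e, e))))  →  s(pair(s(c), k(e, e)))   [R3 at 1.2]
6. s(pair(s(c), k(e, e)))  →  s(pair(s(c), e))   [R3 at 1.2]

s(pair(s(c), e))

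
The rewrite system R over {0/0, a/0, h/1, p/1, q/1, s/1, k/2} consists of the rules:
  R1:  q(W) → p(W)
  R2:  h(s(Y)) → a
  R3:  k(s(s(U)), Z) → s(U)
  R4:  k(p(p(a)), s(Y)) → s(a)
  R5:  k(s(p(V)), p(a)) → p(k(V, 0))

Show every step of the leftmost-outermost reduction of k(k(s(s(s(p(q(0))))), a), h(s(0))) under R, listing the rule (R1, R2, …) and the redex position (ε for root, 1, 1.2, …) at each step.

s(p(p(0)))

1. k(k(s(s(s(p(q(0))))), a), h(s(0)))  →  k(s(s(p(q(0)))), h(s(0)))   [R3 at 1]
2. k(s(s(p(q(0)))), h(s(0)))  →  s(p(q(0)))   [R3 at ε]
3. s(p(q(0)))  →  s(p(p(0)))   [R1 at 1.1]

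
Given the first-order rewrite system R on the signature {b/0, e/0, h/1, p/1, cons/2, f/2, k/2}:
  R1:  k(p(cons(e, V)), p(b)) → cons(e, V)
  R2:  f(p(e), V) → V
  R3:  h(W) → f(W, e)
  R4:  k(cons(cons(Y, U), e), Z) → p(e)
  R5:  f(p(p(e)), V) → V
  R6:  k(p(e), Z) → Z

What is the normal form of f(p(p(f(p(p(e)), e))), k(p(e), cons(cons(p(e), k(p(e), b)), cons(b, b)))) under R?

1. f(p(p(f(p(p(e)), e))), k(p(e), cons(cons(p(e), k(p(e), b)), cons(b, b))))  →  f(p(p(e)), k(p(e), cons(cons(p(e), k(p(e), b)), cons(b, b))))   [R5 at 1.1.1]
2. f(p(p(e)), k(p(e), cons(cons(p(e), k(p(e), b)), cons(b, b))))  →  k(p(e), cons(cons(p(e), k(p(e), b)), cons(b, b)))   [R5 at ε]
3. k(p(e), cons(cons(p(e), k(p(e), b)), cons(b, b)))  →  cons(cons(p(e), k(p(e), b)), cons(b, b))   [R6 at ε]
4. cons(cons(p(e), k(p(e), b)), cons(b, b))  →  cons(cons(p(e), b), cons(b, b))   [R6 at 1.2]

cons(cons(p(e), b), cons(b, b))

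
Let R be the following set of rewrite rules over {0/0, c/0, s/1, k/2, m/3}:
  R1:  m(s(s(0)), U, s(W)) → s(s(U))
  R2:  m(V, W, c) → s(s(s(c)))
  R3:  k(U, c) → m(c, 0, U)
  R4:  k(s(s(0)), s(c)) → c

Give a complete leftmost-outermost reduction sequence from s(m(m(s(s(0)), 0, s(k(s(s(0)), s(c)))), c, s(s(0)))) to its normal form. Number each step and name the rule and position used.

1. s(m(m(s(s(0)), 0, s(k(s(s(0)), s(c)))), c, s(s(0))))  →  s(m(s(s(0)), c, s(s(0))))   [R1 at 1.1]
2. s(m(s(s(0)), c, s(s(0))))  →  s(s(s(c)))   [R1 at 1]

s(s(s(c)))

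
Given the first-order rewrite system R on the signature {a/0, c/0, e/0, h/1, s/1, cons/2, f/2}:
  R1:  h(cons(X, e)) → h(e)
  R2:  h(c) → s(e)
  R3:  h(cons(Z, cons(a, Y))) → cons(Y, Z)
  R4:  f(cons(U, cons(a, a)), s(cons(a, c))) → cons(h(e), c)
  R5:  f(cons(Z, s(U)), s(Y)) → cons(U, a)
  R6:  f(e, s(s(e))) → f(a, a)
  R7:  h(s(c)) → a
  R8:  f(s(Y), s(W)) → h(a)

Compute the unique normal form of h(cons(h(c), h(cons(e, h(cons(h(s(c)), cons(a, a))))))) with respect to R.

cons(e, s(e))

1. h(cons(h(c), h(cons(e, h(cons(h(s(c)), cons(a, a)))))))  →  h(cons(s(e), h(cons(e, h(cons(h(s(c)), cons(a, a)))))))   [R2 at 1.1]
2. h(cons(s(e), h(cons(e, h(cons(h(s(c)), cons(a, a)))))))  →  h(cons(s(e), h(cons(e, cons(a, h(s(c)))))))   [R3 at 1.2.1.2]
3. h(cons(s(e), h(cons(e, cons(a, h(s(c)))))))  →  h(cons(s(e), cons(h(s(c)), e)))   [R3 at 1.2]
4. h(cons(s(e), cons(h(s(c)), e)))  →  h(cons(s(e), cons(a, e)))   [R7 at 1.2.1]
5. h(cons(s(e), cons(a, e)))  →  cons(e, s(e))   [R3 at ε]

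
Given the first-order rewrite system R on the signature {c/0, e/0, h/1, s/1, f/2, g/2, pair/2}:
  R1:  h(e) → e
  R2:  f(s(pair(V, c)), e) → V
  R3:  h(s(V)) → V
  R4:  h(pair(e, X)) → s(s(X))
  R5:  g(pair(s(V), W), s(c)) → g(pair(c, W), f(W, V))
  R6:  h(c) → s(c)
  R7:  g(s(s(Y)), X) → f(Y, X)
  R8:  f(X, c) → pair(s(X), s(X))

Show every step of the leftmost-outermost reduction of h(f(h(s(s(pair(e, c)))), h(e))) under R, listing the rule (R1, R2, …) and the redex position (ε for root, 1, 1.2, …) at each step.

e

1. h(f(h(s(s(pair(e, c)))), h(e)))  →  h(f(s(pair(e, c)), h(e)))   [R3 at 1.1]
2. h(f(s(pair(e, c)), h(e)))  →  h(f(s(pair(e, c)), e))   [R1 at 1.2]
3. h(f(s(pair(e, c)), e))  →  h(e)   [R2 at 1]
4. h(e)  →  e   [R1 at ε]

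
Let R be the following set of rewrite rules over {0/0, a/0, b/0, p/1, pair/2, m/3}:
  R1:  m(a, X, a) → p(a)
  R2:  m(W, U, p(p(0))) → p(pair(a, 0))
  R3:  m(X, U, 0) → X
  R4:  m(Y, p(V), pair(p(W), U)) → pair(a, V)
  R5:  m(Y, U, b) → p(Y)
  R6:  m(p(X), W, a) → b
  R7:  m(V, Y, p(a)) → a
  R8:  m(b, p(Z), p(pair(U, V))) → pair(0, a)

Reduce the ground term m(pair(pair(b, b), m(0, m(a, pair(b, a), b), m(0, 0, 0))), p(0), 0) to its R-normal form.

pair(pair(b, b), 0)

1. m(pair(pair(b, b), m(0, m(a, pair(b, a), b), m(0, 0, 0))), p(0), 0)  →  pair(pair(b, b), m(0, m(a, pair(b, a), b), m(0, 0, 0)))   [R3 at ε]
2. pair(pair(b, b), m(0, m(a, pair(b, a), b), m(0, 0, 0)))  →  pair(pair(b, b), m(0, p(a), m(0, 0, 0)))   [R5 at 2.2]
3. pair(pair(b, b), m(0, p(a), m(0, 0, 0)))  →  pair(pair(b, b), m(0, p(a), 0))   [R3 at 2.3]
4. pair(pair(b, b), m(0, p(a), 0))  →  pair(pair(b, b), 0)   [R3 at 2]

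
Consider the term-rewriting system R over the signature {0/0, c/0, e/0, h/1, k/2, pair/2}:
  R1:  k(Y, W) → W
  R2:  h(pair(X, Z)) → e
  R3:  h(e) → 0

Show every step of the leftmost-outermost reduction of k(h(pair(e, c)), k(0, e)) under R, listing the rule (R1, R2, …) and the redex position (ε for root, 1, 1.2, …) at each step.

1. k(h(pair(e, c)), k(0, e))  →  k(0, e)   [R1 at ε]
2. k(0, e)  →  e   [R1 at ε]

e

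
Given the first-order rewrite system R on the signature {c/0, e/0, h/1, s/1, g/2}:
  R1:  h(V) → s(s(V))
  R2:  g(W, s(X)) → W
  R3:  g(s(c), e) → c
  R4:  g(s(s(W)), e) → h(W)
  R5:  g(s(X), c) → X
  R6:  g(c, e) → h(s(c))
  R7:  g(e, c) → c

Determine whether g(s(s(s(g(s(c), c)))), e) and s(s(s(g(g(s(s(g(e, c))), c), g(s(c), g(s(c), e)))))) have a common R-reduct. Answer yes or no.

Reduce t₁ = g(s(s(s(g(s(c), c)))), e):
1. g(s(s(s(g(s(c), c)))), e)  →  h(s(g(s(c), c)))   [R4 at ε]
2. h(s(g(s(c), c)))  →  s(s(s(g(s(c), c))))   [R1 at ε]
3. s(s(s(g(s(c), c))))  →  s(s(s(c)))   [R5 at 1.1.1]

Reduce t₂ = s(s(s(g(g(s(s(g(e, c))), c), g(s(c), g(s(c), e)))))):
1. s(s(s(g(g(s(s(g(e, c))), c), g(s(c), g(s(c), e))))))  →  s(s(s(g(s(g(e, c)), g(s(c), g(s(c), e))))))   [R5 at 1.1.1.1]
2. s(s(s(g(s(g(e, c)), g(s(c), g(s(c), e))))))  →  s(s(s(g(s(c), g(s(c), g(s(c), e))))))   [R7 at 1.1.1.1.1]
3. s(s(s(g(s(c), g(s(c), g(s(c), e))))))  →  s(s(s(g(s(c), g(s(c), c)))))   [R3 at 1.1.1.2.2]
4. s(s(s(g(s(c), g(s(c), c)))))  →  s(s(s(g(s(c), c))))   [R5 at 1.1.1.2]
5. s(s(s(g(s(c), c))))  →  s(s(s(c)))   [R5 at 1.1.1]

yes — NF(t₁) = s(s(s(c))), NF(t₂) = s(s(s(c)))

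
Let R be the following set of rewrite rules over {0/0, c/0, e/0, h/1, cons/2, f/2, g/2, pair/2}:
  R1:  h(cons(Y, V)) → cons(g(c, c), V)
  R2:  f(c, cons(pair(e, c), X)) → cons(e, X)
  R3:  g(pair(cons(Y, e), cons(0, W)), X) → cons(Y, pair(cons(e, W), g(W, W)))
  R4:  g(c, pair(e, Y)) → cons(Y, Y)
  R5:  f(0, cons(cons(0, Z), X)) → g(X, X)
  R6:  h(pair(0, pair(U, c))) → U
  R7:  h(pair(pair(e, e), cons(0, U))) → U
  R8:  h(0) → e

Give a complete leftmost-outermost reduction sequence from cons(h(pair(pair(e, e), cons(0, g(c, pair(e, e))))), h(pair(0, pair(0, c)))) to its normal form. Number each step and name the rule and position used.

cons(cons(e, e), 0)

1. cons(h(pair(pair(e, e), cons(0, g(c, pair(e, e))))), h(pair(0, pair(0, c))))  →  cons(g(c, pair(e, e)), h(pair(0, pair(0, c))))   [R7 at 1]
2. cons(g(c, pair(e, e)), h(pair(0, pair(0, c))))  →  cons(cons(e, e), h(pair(0, pair(0, c))))   [R4 at 1]
3. cons(cons(e, e), h(pair(0, pair(0, c))))  →  cons(cons(e, e), 0)   [R6 at 2]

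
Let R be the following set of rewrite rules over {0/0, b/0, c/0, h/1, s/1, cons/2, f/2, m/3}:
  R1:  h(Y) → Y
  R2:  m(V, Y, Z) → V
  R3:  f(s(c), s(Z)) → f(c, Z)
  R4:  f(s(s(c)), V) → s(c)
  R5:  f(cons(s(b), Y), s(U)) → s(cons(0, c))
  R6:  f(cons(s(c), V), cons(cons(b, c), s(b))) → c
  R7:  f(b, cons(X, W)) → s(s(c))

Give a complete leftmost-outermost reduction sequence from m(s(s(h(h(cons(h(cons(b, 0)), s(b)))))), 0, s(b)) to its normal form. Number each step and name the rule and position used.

1. m(s(s(h(h(cons(h(cons(b, 0)), s(b)))))), 0, s(b))  →  s(s(h(h(cons(h(cons(b, 0)), s(b))))))   [R2 at ε]
2. s(s(h(h(cons(h(cons(b, 0)), s(b))))))  →  s(s(h(cons(h(cons(b, 0)), s(b)))))   [R1 at 1.1]
3. s(s(h(cons(h(cons(b, 0)), s(b)))))  →  s(s(cons(h(cons(b, 0)), s(b))))   [R1 at 1.1]
4. s(s(cons(h(cons(b, 0)), s(b))))  →  s(s(cons(cons(b, 0), s(b))))   [R1 at 1.1.1]

s(s(cons(cons(b, 0), s(b))))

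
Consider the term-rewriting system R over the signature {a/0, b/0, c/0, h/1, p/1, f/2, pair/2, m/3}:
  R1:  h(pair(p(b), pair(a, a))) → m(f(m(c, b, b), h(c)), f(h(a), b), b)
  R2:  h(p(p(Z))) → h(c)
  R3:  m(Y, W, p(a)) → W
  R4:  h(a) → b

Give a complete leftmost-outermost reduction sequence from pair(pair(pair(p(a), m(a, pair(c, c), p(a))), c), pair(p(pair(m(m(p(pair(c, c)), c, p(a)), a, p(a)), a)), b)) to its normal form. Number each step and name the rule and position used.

1. pair(pair(pair(p(a), m(a, pair(c, c), p(a))), c), pair(p(pair(m(m(p(pair(c, c)), c, p(a)), a, p(a)), a)), b))  →  pair(pair(pair(p(a), pair(c, c)), c), pair(p(pair(m(m(p(pair(c, c)), c, p(a)), a, p(a)), a)), b))   [R3 at 1.1.2]
2. pair(pair(pair(p(a), pair(c, c)), c), pair(p(pair(m(m(p(pair(c, c)), c, p(a)), a, p(a)), a)), b))  →  pair(pair(pair(p(a), pair(c, c)), c), pair(p(pair(a, a)), b))   [R3 at 2.1.1.1]

pair(pair(pair(p(a), pair(c, c)), c), pair(p(pair(a, a)), b))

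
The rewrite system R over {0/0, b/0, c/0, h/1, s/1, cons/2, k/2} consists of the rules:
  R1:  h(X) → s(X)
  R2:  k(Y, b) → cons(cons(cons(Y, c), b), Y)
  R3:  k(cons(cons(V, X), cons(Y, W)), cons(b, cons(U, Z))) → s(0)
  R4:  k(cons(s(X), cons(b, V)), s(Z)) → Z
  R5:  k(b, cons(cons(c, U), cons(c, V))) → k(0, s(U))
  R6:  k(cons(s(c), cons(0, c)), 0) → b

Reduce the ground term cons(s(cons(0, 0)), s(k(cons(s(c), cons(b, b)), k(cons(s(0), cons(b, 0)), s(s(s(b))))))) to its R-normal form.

cons(s(cons(0, 0)), s(s(b)))

1. cons(s(cons(0, 0)), s(k(cons(s(c), cons(b, b)), k(cons(s(0), cons(b, 0)), s(s(s(b)))))))  →  cons(s(cons(0, 0)), s(k(cons(s(c), cons(b, b)), s(s(b)))))   [R4 at 2.1.2]
2. cons(s(cons(0, 0)), s(k(cons(s(c), cons(b, b)), s(s(b)))))  →  cons(s(cons(0, 0)), s(s(b)))   [R4 at 2.1]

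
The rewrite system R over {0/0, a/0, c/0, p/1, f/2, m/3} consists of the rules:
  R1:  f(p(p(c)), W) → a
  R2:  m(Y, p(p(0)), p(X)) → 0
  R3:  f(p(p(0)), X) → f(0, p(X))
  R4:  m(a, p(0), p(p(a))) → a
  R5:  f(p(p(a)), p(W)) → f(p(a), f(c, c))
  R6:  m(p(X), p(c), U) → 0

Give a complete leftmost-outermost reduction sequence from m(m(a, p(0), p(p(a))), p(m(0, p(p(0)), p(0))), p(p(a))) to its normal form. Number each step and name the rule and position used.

a

1. m(m(a, p(0), p(p(a))), p(m(0, p(p(0)), p(0))), p(p(a)))  →  m(a, p(m(0, p(p(0)), p(0))), p(p(a)))   [R4 at 1]
2. m(a, p(m(0, p(p(0)), p(0))), p(p(a)))  →  m(a, p(0), p(p(a)))   [R2 at 2.1]
3. m(a, p(0), p(p(a)))  →  a   [R4 at ε]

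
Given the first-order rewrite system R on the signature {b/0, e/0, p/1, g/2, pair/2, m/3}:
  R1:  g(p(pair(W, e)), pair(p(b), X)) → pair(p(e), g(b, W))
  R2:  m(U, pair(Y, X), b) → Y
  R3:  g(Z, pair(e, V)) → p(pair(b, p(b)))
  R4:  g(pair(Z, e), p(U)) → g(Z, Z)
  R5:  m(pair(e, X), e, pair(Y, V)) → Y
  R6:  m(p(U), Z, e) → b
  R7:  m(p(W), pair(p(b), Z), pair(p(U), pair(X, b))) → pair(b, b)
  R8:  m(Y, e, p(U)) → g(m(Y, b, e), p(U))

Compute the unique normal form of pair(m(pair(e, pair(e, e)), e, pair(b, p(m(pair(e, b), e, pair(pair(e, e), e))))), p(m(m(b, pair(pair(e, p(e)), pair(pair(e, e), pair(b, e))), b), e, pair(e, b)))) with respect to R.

1. pair(m(pair(e, pair(e, e)), e, pair(b, p(m(pair(e, b), e, pair(pair(e, e), e))))), p(m(m(b, pair(pair(e, p(e)), pair(pair(e, e), pair(b, e))), b), e, pair(e, b))))  →  pair(b, p(m(m(b, pair(pair(e, p(e)), pair(pair(e, e), pair(b, e))), b), e, pair(e, b))))   [R5 at 1]
2. pair(b, p(m(m(b, pair(pair(e, p(e)), pair(pair(e, e), pair(b, e))), b), e, pair(e, b))))  →  pair(b, p(m(pair(e, p(e)), e, pair(e, b))))   [R2 at 2.1.1]
3. pair(b, p(m(pair(e, p(e)), e, pair(e, b))))  →  pair(b, p(e))   [R5 at 2.1]

pair(b, p(e))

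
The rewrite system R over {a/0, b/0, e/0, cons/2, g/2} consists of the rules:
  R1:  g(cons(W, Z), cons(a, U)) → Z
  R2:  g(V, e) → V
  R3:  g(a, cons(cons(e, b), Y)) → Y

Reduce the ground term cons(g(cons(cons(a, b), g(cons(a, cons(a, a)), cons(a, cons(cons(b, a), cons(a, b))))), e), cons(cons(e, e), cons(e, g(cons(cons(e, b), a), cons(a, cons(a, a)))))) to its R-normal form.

1. cons(g(cons(cons(a, b), g(cons(a, cons(a, a)), cons(a, cons(cons(b, a), cons(a, b))))), e), cons(cons(e, e), cons(e, g(cons(cons(e, b), a), cons(a, cons(a, a))))))  →  cons(cons(cons(a, b), g(cons(a, cons(a, a)), cons(a, cons(cons(b, a), cons(a, b))))), cons(cons(e, e), cons(e, g(cons(cons(e, b), a), cons(a, cons(a, a))))))   [R2 at 1]
2. cons(cons(cons(a, b), g(cons(a, cons(a, a)), cons(a, cons(cons(b, a), cons(a, b))))), cons(cons(e, e), cons(e, g(cons(cons(e, b), a), cons(a, cons(a, a))))))  →  cons(cons(cons(a, b), cons(a, a)), cons(cons(e, e), cons(e, g(cons(cons(e, b), a), cons(a, cons(a, a))))))   [R1 at 1.2]
3. cons(cons(cons(a, b), cons(a, a)), cons(cons(e, e), cons(e, g(cons(cons(e, b), a), cons(a, cons(a, a))))))  →  cons(cons(cons(a, b), cons(a, a)), cons(cons(e, e), cons(e, a)))   [R1 at 2.2.2]

cons(cons(cons(a, b), cons(a, a)), cons(cons(e, e), cons(e, a)))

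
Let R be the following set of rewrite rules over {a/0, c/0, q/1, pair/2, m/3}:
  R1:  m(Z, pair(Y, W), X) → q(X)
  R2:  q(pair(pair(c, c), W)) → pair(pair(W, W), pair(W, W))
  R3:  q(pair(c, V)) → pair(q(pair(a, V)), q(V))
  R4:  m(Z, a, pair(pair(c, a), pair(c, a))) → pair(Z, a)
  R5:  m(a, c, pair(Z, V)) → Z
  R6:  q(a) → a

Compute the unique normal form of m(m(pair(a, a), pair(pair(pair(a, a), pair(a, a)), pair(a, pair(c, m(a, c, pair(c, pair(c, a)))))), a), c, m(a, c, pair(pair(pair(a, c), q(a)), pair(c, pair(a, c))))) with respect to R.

pair(a, c)

1. m(m(pair(a, a), pair(pair(pair(a, a), pair(a, a)), pair(a, pair(c, m(a, c, pair(c, pair(c, a)))))), a), c, m(a, c, pair(pair(pair(a, c), q(a)), pair(c, pair(a, c)))))  →  m(q(a), c, m(a, c, pair(pair(pair(a, c), q(a)), pair(c, pair(a, c)))))   [R1 at 1]
2. m(q(a), c, m(a, c, pair(pair(pair(a, c), q(a)), pair(c, pair(a, c)))))  →  m(a, c, m(a, c, pair(pair(pair(a, c), q(a)), pair(c, pair(a, c)))))   [R6 at 1]
3. m(a, c, m(a, c, pair(pair(pair(a, c), q(a)), pair(c, pair(a, c)))))  →  m(a, c, pair(pair(a, c), q(a)))   [R5 at 3]
4. m(a, c, pair(pair(a, c), q(a)))  →  pair(a, c)   [R5 at ε]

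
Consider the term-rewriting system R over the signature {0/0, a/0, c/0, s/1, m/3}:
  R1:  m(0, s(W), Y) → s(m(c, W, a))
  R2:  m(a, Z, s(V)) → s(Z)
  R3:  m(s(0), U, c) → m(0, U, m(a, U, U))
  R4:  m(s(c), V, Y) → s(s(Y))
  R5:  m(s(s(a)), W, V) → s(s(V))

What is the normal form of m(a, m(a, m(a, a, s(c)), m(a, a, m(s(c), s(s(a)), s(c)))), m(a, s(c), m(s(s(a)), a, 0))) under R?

s(s(s(a)))

1. m(a, m(a, m(a, a, s(c)), m(a, a, m(s(c), s(s(a)), s(c)))), m(a, s(c), m(s(s(a)), a, 0)))  →  m(a, m(a, s(a), m(a, a, m(s(c), s(s(a)), s(c)))), m(a, s(c), m(s(s(a)), a, 0)))   [R2 at 2.2]
2. m(a, m(a, s(a), m(a, a, m(s(c), s(s(a)), s(c)))), m(a, s(c), m(s(s(a)), a, 0)))  →  m(a, m(a, s(a), m(a, a, s(s(s(c))))), m(a, s(c), m(s(s(a)), a, 0)))   [R4 at 2.3.3]
3. m(a, m(a, s(a), m(a, a, s(s(s(c))))), m(a, s(c), m(s(s(a)), a, 0)))  →  m(a, m(a, s(a), s(a)), m(a, s(c), m(s(s(a)), a, 0)))   [R2 at 2.3]
4. m(a, m(a, s(a), s(a)), m(a, s(c), m(s(s(a)), a, 0)))  →  m(a, s(s(a)), m(a, s(c), m(s(s(a)), a, 0)))   [R2 at 2]
5. m(a, s(s(a)), m(a, s(c), m(s(s(a)), a, 0)))  →  m(a, s(s(a)), m(a, s(c), s(s(0))))   [R5 at 3.3]
6. m(a, s(s(a)), m(a, s(c), s(s(0))))  →  m(a, s(s(a)), s(s(c)))   [R2 at 3]
7. m(a, s(s(a)), s(s(c)))  →  s(s(s(a)))   [R2 at ε]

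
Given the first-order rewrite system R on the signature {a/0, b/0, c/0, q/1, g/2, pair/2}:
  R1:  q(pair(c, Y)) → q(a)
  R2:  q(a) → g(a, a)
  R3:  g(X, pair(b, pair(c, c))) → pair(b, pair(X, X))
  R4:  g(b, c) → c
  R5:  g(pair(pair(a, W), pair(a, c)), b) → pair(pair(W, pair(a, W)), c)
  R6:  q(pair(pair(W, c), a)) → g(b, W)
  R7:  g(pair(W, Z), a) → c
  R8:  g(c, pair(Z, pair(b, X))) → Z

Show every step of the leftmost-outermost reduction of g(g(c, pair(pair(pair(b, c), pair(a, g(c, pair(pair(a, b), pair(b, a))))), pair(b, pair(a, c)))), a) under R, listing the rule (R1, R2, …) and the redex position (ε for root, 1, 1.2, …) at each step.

c

1. g(g(c, pair(pair(pair(b, c), pair(a, g(c, pair(pair(a, b), pair(b, a))))), pair(b, pair(a, c)))), a)  →  g(pair(pair(b, c), pair(a, g(c, pair(pair(a, b), pair(b, a))))), a)   [R8 at 1]
2. g(pair(pair(b, c), pair(a, g(c, pair(pair(a, b), pair(b, a))))), a)  →  c   [R7 at ε]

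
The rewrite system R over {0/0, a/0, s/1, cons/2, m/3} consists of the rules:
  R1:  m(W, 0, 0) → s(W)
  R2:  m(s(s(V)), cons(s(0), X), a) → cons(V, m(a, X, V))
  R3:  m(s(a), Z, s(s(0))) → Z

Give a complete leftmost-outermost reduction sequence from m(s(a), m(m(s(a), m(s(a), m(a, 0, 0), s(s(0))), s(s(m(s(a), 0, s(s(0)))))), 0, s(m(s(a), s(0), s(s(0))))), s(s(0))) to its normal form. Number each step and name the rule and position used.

1. m(s(a), m(m(s(a), m(s(a), m(a, 0, 0), s(s(0))), s(s(m(s(a), 0, s(s(0)))))), 0, s(m(s(a), s(0), s(s(0))))), s(s(0)))  →  m(m(s(a), m(s(a), m(a, 0, 0), s(s(0))), s(s(m(s(a), 0, s(s(0)))))), 0, s(m(s(a), s(0), s(s(0)))))   [R3 at ε]
2. m(m(s(a), m(s(a), m(a, 0, 0), s(s(0))), s(s(m(s(a), 0, s(s(0)))))), 0, s(m(s(a), s(0), s(s(0)))))  →  m(m(s(a), m(a, 0, 0), s(s(m(s(a), 0, s(s(0)))))), 0, s(m(s(a), s(0), s(s(0)))))   [R3 at 1.2]
3. m(m(s(a), m(a, 0, 0), s(s(m(s(a), 0, s(s(0)))))), 0, s(m(s(a), s(0), s(s(0)))))  →  m(m(s(a), s(a), s(s(m(s(a), 0, s(s(0)))))), 0, s(m(s(a), s(0), s(s(0)))))   [R1 at 1.2]
4. m(m(s(a), s(a), s(s(m(s(a), 0, s(s(0)))))), 0, s(m(s(a), s(0), s(s(0)))))  →  m(m(s(a), s(a), s(s(0))), 0, s(m(s(a), s(0), s(s(0)))))   [R3 at 1.3.1.1]
5. m(m(s(a), s(a), s(s(0))), 0, s(m(s(a), s(0), s(s(0)))))  →  m(s(a), 0, s(m(s(a), s(0), s(s(0)))))   [R3 at 1]
6. m(s(a), 0, s(m(s(a), s(0), s(s(0)))))  →  m(s(a), 0, s(s(0)))   [R3 at 3.1]
7. m(s(a), 0, s(s(0)))  →  0   [R3 at ε]

0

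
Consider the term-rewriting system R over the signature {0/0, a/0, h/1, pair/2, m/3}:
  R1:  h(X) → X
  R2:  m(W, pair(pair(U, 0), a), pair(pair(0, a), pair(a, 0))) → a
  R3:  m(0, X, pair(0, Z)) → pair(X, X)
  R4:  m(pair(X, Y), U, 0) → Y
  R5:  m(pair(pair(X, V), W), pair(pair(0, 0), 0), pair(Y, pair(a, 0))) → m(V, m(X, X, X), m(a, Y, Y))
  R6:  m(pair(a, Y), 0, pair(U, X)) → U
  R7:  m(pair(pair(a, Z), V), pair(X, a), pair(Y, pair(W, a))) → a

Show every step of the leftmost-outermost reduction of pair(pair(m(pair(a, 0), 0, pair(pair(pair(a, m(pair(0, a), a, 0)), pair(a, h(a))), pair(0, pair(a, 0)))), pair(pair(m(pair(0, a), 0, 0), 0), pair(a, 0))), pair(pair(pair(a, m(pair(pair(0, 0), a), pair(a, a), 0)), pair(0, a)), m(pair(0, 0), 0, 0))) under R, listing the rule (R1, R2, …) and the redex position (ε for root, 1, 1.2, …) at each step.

pair(pair(pair(pair(a, a), pair(a, a)), pair(pair(a, 0), pair(a, 0))), pair(pair(pair(a, a), pair(0, a)), 0))

1. pair(pair(m(pair(a, 0), 0, pair(pair(pair(a, m(pair(0, a), a, 0)), pair(a, h(a))), pair(0, pair(a, 0)))), pair(pair(m(pair(0, a), 0, 0), 0), pair(a, 0))), pair(pair(pair(a, m(pair(pair(0, 0), a), pair(a, a), 0)), pair(0, a)), m(pair(0, 0), 0, 0)))  →  pair(pair(pair(pair(a, m(pair(0, a), a, 0)), pair(a, h(a))), pair(pair(m(pair(0, a), 0, 0), 0), pair(a, 0))), pair(pair(pair(a, m(pair(pair(0, 0), a), pair(a, a), 0)), pair(0, a)), m(pair(0, 0), 0, 0)))   [R6 at 1.1]
2. pair(pair(pair(pair(a, m(pair(0, a), a, 0)), pair(a, h(a))), pair(pair(m(pair(0, a), 0, 0), 0), pair(a, 0))), pair(pair(pair(a, m(pair(pair(0, 0), a), pair(a, a), 0)), pair(0, a)), m(pair(0, 0), 0, 0)))  →  pair(pair(pair(pair(a, a), pair(a, h(a))), pair(pair(m(pair(0, a), 0, 0), 0), pair(a, 0))), pair(pair(pair(a, m(pair(pair(0, 0), a), pair(a, a), 0)), pair(0, a)), m(pair(0, 0), 0, 0)))   [R4 at 1.1.1.2]
3. pair(pair(pair(pair(a, a), pair(a, h(a))), pair(pair(m(pair(0, a), 0, 0), 0), pair(a, 0))), pair(pair(pair(a, m(pair(pair(0, 0), a), pair(a, a), 0)), pair(0, a)), m(pair(0, 0), 0, 0)))  →  pair(pair(pair(pair(a, a), pair(a, a)), pair(pair(m(pair(0, a), 0, 0), 0), pair(a, 0))), pair(pair(pair(a, m(pair(pair(0, 0), a), pair(a, a), 0)), pair(0, a)), m(pair(0, 0), 0, 0)))   [R1 at 1.1.2.2]
4. pair(pair(pair(pair(a, a), pair(a, a)), pair(pair(m(pair(0, a), 0, 0), 0), pair(a, 0))), pair(pair(pair(a, m(pair(pair(0, 0), a), pair(a, a), 0)), pair(0, a)), m(pair(0, 0), 0, 0)))  →  pair(pair(pair(pair(a, a), pair(a, a)), pair(pair(a, 0), pair(a, 0))), pair(pair(pair(a, m(pair(pair(0, 0), a), pair(a, a), 0)), pair(0, a)), m(pair(0, 0), 0, 0)))   [R4 at 1.2.1.1]
5. pair(pair(pair(pair(a, a), pair(a, a)), pair(pair(a, 0), pair(a, 0))), pair(pair(pair(a, m(pair(pair(0, 0), a), pair(a, a), 0)), pair(0, a)), m(pair(0, 0), 0, 0)))  →  pair(pair(pair(pair(a, a), pair(a, a)), pair(pair(a, 0), pair(a, 0))), pair(pair(pair(a, a), pair(0, a)), m(pair(0, 0), 0, 0)))   [R4 at 2.1.1.2]
6. pair(pair(pair(pair(a, a), pair(a, a)), pair(pair(a, 0), pair(a, 0))), pair(pair(pair(a, a), pair(0, a)), m(pair(0, 0), 0, 0)))  →  pair(pair(pair(pair(a, a), pair(a, a)), pair(pair(a, 0), pair(a, 0))), pair(pair(pair(a, a), pair(0, a)), 0))   [R4 at 2.2]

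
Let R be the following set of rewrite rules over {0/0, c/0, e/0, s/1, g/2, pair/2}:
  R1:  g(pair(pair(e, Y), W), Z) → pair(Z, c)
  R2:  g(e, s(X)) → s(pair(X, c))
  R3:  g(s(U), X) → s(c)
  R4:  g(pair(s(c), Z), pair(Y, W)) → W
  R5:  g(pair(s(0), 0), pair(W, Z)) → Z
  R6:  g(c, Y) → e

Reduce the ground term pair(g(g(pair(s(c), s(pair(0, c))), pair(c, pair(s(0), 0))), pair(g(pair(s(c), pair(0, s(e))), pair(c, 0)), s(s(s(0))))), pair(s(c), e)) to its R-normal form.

pair(s(s(s(0))), pair(s(c), e))

1. pair(g(g(pair(s(c), s(pair(0, c))), pair(c, pair(s(0), 0))), pair(g(pair(s(c), pair(0, s(e))), pair(c, 0)), s(s(s(0))))), pair(s(c), e))  →  pair(g(pair(s(0), 0), pair(g(pair(s(c), pair(0, s(e))), pair(c, 0)), s(s(s(0))))), pair(s(c), e))   [R4 at 1.1]
2. pair(g(pair(s(0), 0), pair(g(pair(s(c), pair(0, s(e))), pair(c, 0)), s(s(s(0))))), pair(s(c), e))  →  pair(s(s(s(0))), pair(s(c), e))   [R5 at 1]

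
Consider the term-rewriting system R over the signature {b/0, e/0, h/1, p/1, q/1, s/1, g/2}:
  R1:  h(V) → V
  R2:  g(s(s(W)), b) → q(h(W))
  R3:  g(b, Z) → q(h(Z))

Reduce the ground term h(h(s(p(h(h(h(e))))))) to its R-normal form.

s(p(e))

1. h(h(s(p(h(h(h(e)))))))  →  h(s(p(h(h(h(e))))))   [R1 at ε]
2. h(s(p(h(h(h(e))))))  →  s(p(h(h(h(e)))))   [R1 at ε]
3. s(p(h(h(h(e)))))  →  s(p(h(h(e))))   [R1 at 1.1]
4. s(p(h(h(e))))  →  s(p(h(e)))   [R1 at 1.1]
5. s(p(h(e)))  →  s(p(e))   [R1 at 1.1]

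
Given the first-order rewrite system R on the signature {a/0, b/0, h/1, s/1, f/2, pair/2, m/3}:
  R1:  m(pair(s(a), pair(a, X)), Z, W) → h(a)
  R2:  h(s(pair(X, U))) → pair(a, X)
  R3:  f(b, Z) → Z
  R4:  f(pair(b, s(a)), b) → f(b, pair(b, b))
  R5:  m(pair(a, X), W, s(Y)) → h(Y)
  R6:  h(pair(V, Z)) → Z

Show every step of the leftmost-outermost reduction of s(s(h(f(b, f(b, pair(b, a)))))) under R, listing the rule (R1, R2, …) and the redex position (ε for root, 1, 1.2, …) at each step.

s(s(a))

1. s(s(h(f(b, f(b, pair(b, a))))))  →  s(s(h(f(b, pair(b, a)))))   [R3 at 1.1.1]
2. s(s(h(f(b, pair(b, a)))))  →  s(s(h(pair(b, a))))   [R3 at 1.1.1]
3. s(s(h(pair(b, a))))  →  s(s(a))   [R6 at 1.1]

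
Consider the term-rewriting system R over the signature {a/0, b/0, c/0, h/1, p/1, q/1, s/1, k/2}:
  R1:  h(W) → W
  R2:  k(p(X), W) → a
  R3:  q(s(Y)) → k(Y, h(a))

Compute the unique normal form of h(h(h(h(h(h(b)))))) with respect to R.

b

1. h(h(h(h(h(h(b))))))  →  h(h(h(h(h(b)))))   [R1 at ε]
2. h(h(h(h(h(b)))))  →  h(h(h(h(b))))   [R1 at ε]
3. h(h(h(h(b))))  →  h(h(h(b)))   [R1 at ε]
4. h(h(h(b)))  →  h(h(b))   [R1 at ε]
5. h(h(b))  →  h(b)   [R1 at ε]
6. h(b)  →  b   [R1 at ε]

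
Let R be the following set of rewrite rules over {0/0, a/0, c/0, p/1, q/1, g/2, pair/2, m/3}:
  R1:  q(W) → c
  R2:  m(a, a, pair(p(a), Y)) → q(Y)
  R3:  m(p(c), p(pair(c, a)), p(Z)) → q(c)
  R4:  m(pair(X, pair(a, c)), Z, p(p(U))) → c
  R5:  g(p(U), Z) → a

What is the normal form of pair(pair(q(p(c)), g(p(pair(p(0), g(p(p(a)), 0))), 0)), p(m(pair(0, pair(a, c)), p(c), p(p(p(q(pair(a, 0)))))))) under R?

1. pair(pair(q(p(c)), g(p(pair(p(0), g(p(p(a)), 0))), 0)), p(m(pair(0, pair(a, c)), p(c), p(p(p(q(pair(a, 0))))))))  →  pair(pair(c, g(p(pair(p(0), g(p(p(a)), 0))), 0)), p(m(pair(0, pair(a, c)), p(c), p(p(p(q(pair(a, 0))))))))   [R1 at 1.1]
2. pair(pair(c, g(p(pair(p(0), g(p(p(a)), 0))), 0)), p(m(pair(0, pair(a, c)), p(c), p(p(p(q(pair(a, 0))))))))  →  pair(pair(c, a), p(m(pair(0, pair(a, c)), p(c), p(p(p(q(pair(a, 0))))))))   [R5 at 1.2]
3. pair(pair(c, a), p(m(pair(0, pair(a, c)), p(c), p(p(p(q(pair(a, 0))))))))  →  pair(pair(c, a), p(c))   [R4 at 2.1]

pair(pair(c, a), p(c))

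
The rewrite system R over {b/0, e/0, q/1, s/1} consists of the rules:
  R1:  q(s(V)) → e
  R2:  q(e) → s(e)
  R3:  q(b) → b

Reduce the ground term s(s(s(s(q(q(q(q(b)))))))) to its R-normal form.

s(s(s(s(b))))

1. s(s(s(s(q(q(q(q(b))))))))  →  s(s(s(s(q(q(q(b)))))))   [R3 at 1.1.1.1.1.1.1]
2. s(s(s(s(q(q(q(b)))))))  →  s(s(s(s(q(q(b))))))   [R3 at 1.1.1.1.1.1]
3. s(s(s(s(q(q(b))))))  →  s(s(s(s(q(b)))))   [R3 at 1.1.1.1.1]
4. s(s(s(s(q(b)))))  →  s(s(s(s(b))))   [R3 at 1.1.1.1]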